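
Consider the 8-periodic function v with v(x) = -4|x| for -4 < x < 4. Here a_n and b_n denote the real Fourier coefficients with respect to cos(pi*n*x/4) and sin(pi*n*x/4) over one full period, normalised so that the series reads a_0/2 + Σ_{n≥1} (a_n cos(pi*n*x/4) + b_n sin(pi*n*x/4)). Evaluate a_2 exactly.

a_2 = 1/4 ∫_{-4}^{4} v(x) cos(pi*x/2) dx.
v is even and cos(pi*x/2) is even, so the integrand is even and a_2 = 1/2 ∫_0^{4} v(x) cos(pi*x/2) dx.
Integrating by parts (boundary term plus one more integral), an antiderivative of (-4*x) cos(pi*x/2) is -8*x*sin(pi*x/2)/pi - 16*cos(pi*x/2)/pi**2; evaluating from 0 to 4: ∫_{0}^{4} (-4*x) cos(pi*x/2) dx = (-16/pi**2) - (-16/pi**2) = 0.
Hence a_2 = (1/2)·(0) = 0.

0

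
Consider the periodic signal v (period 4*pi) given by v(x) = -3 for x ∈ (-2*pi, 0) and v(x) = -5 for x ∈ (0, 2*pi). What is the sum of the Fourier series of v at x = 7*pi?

x = 7*pi differs from x = -pi by 2 full period(s), and the series is 4*pi-periodic.
v is continuous at x = -pi with value -3, so the series converges to -3 there.

-3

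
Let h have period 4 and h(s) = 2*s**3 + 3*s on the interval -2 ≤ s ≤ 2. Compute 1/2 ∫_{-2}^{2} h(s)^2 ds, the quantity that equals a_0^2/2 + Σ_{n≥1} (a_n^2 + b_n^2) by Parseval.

6088/35

1/2 ∫_{-2}^{2} h(s)^2 ds = 1/2 · (12176/35) = 6088/35.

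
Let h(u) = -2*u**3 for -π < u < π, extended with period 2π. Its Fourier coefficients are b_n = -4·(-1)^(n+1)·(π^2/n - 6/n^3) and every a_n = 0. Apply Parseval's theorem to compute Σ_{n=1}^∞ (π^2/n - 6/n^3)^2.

pi**6/14

Parseval: Σ b_n^2 = (1/π) ∫_{-π}^{π} h(u)^2 du = 8*pi**6/7.
b_n^2 = 16·(π^2/n - 6/n^3)^2, so the sum equals (8*pi**6/7)/16 = pi**6/14.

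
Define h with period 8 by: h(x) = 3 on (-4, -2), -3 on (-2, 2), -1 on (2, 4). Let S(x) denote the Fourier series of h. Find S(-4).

At x = -4 the one-sided limits are h(-4^-) = -1 and h(-4^+) = 3.
By Dirichlet's theorem the series converges to their average, [(-1) + (3)]/2 = 1.

1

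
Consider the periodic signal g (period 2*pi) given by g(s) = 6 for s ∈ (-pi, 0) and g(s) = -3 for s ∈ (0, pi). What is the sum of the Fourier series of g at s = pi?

3/2

s = pi differs from s = -pi by 1 full period(s), and the series is 2*pi-periodic.
At s = -pi the one-sided limits are g(-pi^-) = -3 and g(-pi^+) = 6.
By Dirichlet's theorem the series converges to their average, [(-3) + (6)]/2 = 3/2.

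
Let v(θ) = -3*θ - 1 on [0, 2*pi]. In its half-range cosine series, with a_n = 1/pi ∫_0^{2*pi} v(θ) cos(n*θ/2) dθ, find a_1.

24/pi

a_1 = 1/pi ∫_0^{2*pi} (-3*θ - 1) cos(θ/2) dθ.
Integrating by parts (boundary term plus one more integral), an antiderivative of (-3*θ - 1) cos(θ/2) is -6*θ*sin(θ/2) - 2*sin(θ/2) - 12*cos(θ/2); evaluating from 0 to 2*pi: ∫_{0}^{2*pi} (-3*θ - 1) cos(θ/2) dθ = (12) - (-12) = 24.
Hence a_1 = (1/pi)·(24) = 24/pi.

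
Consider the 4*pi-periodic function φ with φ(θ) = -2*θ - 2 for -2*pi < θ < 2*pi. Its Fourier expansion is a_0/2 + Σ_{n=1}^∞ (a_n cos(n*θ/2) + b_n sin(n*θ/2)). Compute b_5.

b_5 = (1/(2*pi)) ∫_{-2*pi}^{2*pi} φ(θ) sin(5*θ/2) dθ.
Integrating by parts (boundary term plus one more integral), an antiderivative of (-2*θ - 2) sin(5*θ/2) is 4*θ*cos(5*θ/2)/5 - 8*sin(5*θ/2)/25 + 4*cos(5*θ/2)/5; evaluating from -2*pi to 2*pi: ∫_{-2*pi}^{2*pi} (-2*θ - 2) sin(5*θ/2) dθ = (-8*pi/5 - 4/5) - (-4/5 + 8*pi/5) = -16*pi/5.
Hence b_5 = (1/(2*pi))·(-16*pi/5) = -8/5.

-8/5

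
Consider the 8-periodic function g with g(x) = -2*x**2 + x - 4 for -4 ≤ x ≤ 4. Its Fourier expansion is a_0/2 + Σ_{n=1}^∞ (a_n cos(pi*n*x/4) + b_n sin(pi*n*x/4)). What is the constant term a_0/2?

a_0 = 1/4 ∫_{-4}^{4} g(x) dx = 1/4 · (-352/3) = -88/3.
So the constant term a_0/2 = -44/3.

-44/3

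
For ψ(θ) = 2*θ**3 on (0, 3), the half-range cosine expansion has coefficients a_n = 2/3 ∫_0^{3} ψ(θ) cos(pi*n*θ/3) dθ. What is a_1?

324*(4 - pi**2)/pi**4

a_1 = 2/3 ∫_0^{3} (2*θ**3) cos(pi*θ/3) dθ.
Integrating by parts three times (tabular method), an antiderivative of (2*θ**3) cos(pi*θ/3) is 6*θ**3*sin(pi*θ/3)/pi + 54*θ**2*cos(pi*θ/3)/pi**2 - 324*θ*sin(pi*θ/3)/pi**3 - 972*cos(pi*θ/3)/pi**4; evaluating from 0 to 3: ∫_{0}^{3} (2*θ**3) cos(pi*θ/3) dθ = (486*(2 - pi**2)/pi**4) - (-972/pi**4) = 486*(4 - pi**2)/pi**4.
Hence a_1 = (2/3)·(486*(4 - pi**2)/pi**4) = 324*(4 - pi**2)/pi**4.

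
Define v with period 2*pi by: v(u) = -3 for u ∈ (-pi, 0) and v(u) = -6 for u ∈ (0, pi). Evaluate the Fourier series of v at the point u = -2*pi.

-9/2

u = -2*pi differs from u = 0 by -1 full period(s), and the series is 2*pi-periodic.
At u = 0 the one-sided limits are v(0^-) = -3 and v(0^+) = -6.
By Dirichlet's theorem the series converges to their average, [(-3) + (-6)]/2 = -9/2.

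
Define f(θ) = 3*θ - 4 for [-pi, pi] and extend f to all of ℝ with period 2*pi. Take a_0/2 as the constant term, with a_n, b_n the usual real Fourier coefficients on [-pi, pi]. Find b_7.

6/7

b_7 = 1/pi ∫_{-pi}^{pi} f(θ) sin(7*θ) dθ.
Integrating by parts (boundary term plus one more integral), an antiderivative of (3*θ - 4) sin(7*θ) is -3*θ*cos(7*θ)/7 + 3*sin(7*θ)/49 + 4*cos(7*θ)/7; evaluating from -pi to pi: ∫_{-pi}^{pi} (3*θ - 4) sin(7*θ) dθ = (-4/7 + 3*pi/7) - (-3*pi/7 - 4/7) = 6*pi/7.
Hence b_7 = (1/pi)·(6*pi/7) = 6/7.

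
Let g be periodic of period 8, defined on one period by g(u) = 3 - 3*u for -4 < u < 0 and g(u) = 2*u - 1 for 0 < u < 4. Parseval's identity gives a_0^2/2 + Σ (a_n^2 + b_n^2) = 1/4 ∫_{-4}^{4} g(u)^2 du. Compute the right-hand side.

322/3

1/4 ∫_{-4}^{4} g(u)^2 du = 1/4 · (1288/3) = 322/3.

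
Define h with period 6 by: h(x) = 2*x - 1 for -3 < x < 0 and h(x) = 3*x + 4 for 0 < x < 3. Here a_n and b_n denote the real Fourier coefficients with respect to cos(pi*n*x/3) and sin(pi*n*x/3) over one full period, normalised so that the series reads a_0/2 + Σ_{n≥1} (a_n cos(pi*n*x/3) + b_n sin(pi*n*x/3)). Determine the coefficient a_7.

-6/(49*pi**2)

a_7 = 1/3 ∫_{-3}^{3} h(x) cos(7*pi*x/3) dx.
Split the integral at the breakpoints.
Integrating by parts (boundary term plus one more integral), an antiderivative of (2*x - 1) cos(7*pi*x/3) is 6*x*sin(7*pi*x/3)/(7*pi) - 3*sin(7*pi*x/3)/(7*pi) + 18*cos(7*pi*x/3)/(49*pi**2); evaluating from -3 to 0: ∫_{-3}^{0} (2*x - 1) cos(7*pi*x/3) dx = (18/(49*pi**2)) - (-18/(49*pi**2)) = 36/(49*pi**2).
Integrating by parts (boundary term plus one more integral), an antiderivative of (3*x + 4) cos(7*pi*x/3) is 9*x*sin(7*pi*x/3)/(7*pi) + 12*sin(7*pi*x/3)/(7*pi) + 27*cos(7*pi*x/3)/(49*pi**2); evaluating from 0 to 3: ∫_{0}^{3} (3*x + 4) cos(7*pi*x/3) dx = (-27/(49*pi**2)) - (27/(49*pi**2)) = -54/(49*pi**2).
Summing the pieces and multiplying by (1/3) gives a_7 = -6/(49*pi**2).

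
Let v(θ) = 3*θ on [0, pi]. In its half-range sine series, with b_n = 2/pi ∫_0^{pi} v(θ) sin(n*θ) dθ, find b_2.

b_2 = 2/pi ∫_0^{pi} (3*θ) sin(2*θ) dθ.
Integrating by parts (boundary term plus one more integral), an antiderivative of (3*θ) sin(2*θ) is -3*θ*cos(2*θ)/2 + 3*sin(2*θ)/4; evaluating from 0 to pi: ∫_{0}^{pi} (3*θ) sin(2*θ) dθ = (-3*pi/2) - (0) = -3*pi/2.
Hence b_2 = (2/pi)·(-3*pi/2) = -3.

-3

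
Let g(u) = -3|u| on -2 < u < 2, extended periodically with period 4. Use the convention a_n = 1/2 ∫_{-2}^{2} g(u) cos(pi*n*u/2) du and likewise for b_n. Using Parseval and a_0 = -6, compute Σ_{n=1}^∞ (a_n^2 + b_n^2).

6

Parseval: a_0^2/2 + Σ_{n≥1} (a_n^2+b_n^2) = 1/2 ∫_{-2}^{2} g(u)^2 du = 24.
Subtract a_0^2/2 = 18: Σ (a_n^2+b_n^2) = 6.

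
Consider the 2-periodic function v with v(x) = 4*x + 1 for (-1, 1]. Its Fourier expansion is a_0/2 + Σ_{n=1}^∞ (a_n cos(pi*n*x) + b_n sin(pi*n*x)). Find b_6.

b_6 = ∫_{-1}^{1} v(x) sin(6*pi*x) dx.
Integrating by parts (boundary term plus one more integral), an antiderivative of (4*x + 1) sin(6*pi*x) is -2*x*cos(6*pi*x)/(3*pi) + sin(6*pi*x)/(9*pi**2) - cos(6*pi*x)/(6*pi); evaluating from -1 to 1: ∫_{-1}^{1} (4*x + 1) sin(6*pi*x) dx = (-5/(6*pi)) - (1/(2*pi)) = -4/(3*pi).
Hence b_6 = -4/(3*pi).

-4/(3*pi)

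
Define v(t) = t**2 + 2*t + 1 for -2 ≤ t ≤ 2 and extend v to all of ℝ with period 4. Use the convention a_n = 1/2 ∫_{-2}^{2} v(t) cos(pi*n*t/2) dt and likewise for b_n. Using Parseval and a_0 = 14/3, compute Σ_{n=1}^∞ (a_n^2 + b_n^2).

608/45

Parseval: a_0^2/2 + Σ_{n≥1} (a_n^2+b_n^2) = 1/2 ∫_{-2}^{2} v(t)^2 dt = 122/5.
Subtract a_0^2/2 = 98/9: Σ (a_n^2+b_n^2) = 608/45.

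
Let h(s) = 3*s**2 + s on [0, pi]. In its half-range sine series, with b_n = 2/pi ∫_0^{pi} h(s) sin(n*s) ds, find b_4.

-3*pi/2 - 1/2

b_4 = 2/pi ∫_0^{pi} (3*s**2 + s) sin(4*s) ds.
Integrating by parts twice (tabular method), an antiderivative of (3*s**2 + s) sin(4*s) is -3*s**2*cos(4*s)/4 + 3*s*sin(4*s)/8 - s*cos(4*s)/4 + sin(4*s)/16 + 3*cos(4*s)/32; evaluating from 0 to pi: ∫_{0}^{pi} (3*s**2 + s) sin(4*s) ds = (-3*pi**2/4 - pi/4 + 3/32) - (3/32) = -pi*(1 + 3*pi)/4.
Hence b_4 = (2/pi)·(-pi*(1 + 3*pi)/4) = -3*pi/2 - 1/2.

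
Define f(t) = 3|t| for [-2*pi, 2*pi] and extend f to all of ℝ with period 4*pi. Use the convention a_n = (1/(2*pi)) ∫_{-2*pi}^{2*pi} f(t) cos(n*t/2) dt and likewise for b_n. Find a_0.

a_0 = (1/(2*pi)) ∫_{-2*pi}^{2*pi} f(t) dt = (1/(2*pi)) · (12*pi**2) = 6*pi.

6*pi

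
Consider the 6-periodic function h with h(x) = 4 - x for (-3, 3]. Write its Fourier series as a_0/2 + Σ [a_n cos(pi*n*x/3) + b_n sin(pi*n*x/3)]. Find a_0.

a_0 = 1/3 ∫_{-3}^{3} h(x) dx = 1/3 · (24) = 8.

8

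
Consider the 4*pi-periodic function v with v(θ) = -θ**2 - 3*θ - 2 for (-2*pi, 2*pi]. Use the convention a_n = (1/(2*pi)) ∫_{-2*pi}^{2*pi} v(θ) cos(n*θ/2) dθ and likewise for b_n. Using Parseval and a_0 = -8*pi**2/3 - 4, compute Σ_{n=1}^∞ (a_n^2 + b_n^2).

pi**2*(24 + 128*pi**2/45)

Parseval: a_0^2/2 + Σ_{n≥1} (a_n^2+b_n^2) = (1/(2*pi)) ∫_{-2*pi}^{2*pi} v(θ)^2 dθ = 8 + 104*pi**2/3 + 32*pi**4/5.
Subtract a_0^2/2 = 8*(3 + 2*pi**2)**2/9: Σ (a_n^2+b_n^2) = pi**2*(24 + 128*pi**2/45).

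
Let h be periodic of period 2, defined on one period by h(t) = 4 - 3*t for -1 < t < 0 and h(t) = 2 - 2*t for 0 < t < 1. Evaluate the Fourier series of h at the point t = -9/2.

t = -9/2 differs from t = -1/2 by -2 full period(s), and the series is 2-periodic.
h is continuous at t = -1/2 with value 11/2, so the series converges to 11/2 there.

11/2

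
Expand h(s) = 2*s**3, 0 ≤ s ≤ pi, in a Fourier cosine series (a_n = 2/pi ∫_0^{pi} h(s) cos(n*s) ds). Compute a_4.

3*pi/4

a_4 = 2/pi ∫_0^{pi} (2*s**3) cos(4*s) ds.
Integrating by parts three times (tabular method), an antiderivative of (2*s**3) cos(4*s) is s**3*sin(4*s)/2 + 3*s**2*cos(4*s)/8 - 3*s*sin(4*s)/16 - 3*cos(4*s)/64; evaluating from 0 to pi: ∫_{0}^{pi} (2*s**3) cos(4*s) ds = (-3/64 + 3*pi**2/8) - (-3/64) = 3*pi**2/8.
Hence a_4 = (2/pi)·(3*pi**2/8) = 3*pi/4.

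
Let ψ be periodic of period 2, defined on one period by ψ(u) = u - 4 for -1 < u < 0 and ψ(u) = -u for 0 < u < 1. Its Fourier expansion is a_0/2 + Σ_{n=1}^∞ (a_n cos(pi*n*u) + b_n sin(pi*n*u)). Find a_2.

a_2 = ∫_{-1}^{1} ψ(u) cos(2*pi*u) du.
Split the integral at the breakpoints.
Integrating by parts (boundary term plus one more integral), an antiderivative of (u - 4) cos(2*pi*u) is u*sin(2*pi*u)/(2*pi) - 2*sin(2*pi*u)/pi + cos(2*pi*u)/(4*pi**2); evaluating from -1 to 0: ∫_{-1}^{0} (u - 4) cos(2*pi*u) du = (1/(4*pi**2)) - (1/(4*pi**2)) = 0.
Integrating by parts (boundary term plus one more integral), an antiderivative of (-u) cos(2*pi*u) is -u*sin(2*pi*u)/(2*pi) - cos(2*pi*u)/(4*pi**2); evaluating from 0 to 1: ∫_{0}^{1} (-u) cos(2*pi*u) du = (-1/(4*pi**2)) - (-1/(4*pi**2)) = 0.
Summing the pieces gives a_2 = 0.

0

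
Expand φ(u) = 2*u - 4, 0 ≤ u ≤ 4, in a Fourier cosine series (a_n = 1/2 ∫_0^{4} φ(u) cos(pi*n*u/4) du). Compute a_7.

-32/(49*pi**2)

a_7 = 1/2 ∫_0^{4} (2*u - 4) cos(7*pi*u/4) du.
Integrating by parts (boundary term plus one more integral), an antiderivative of (2*u - 4) cos(7*pi*u/4) is 8*u*sin(7*pi*u/4)/(7*pi) - 16*sin(7*pi*u/4)/(7*pi) + 32*cos(7*pi*u/4)/(49*pi**2); evaluating from 0 to 4: ∫_{0}^{4} (2*u - 4) cos(7*pi*u/4) du = (-32/(49*pi**2)) - (32/(49*pi**2)) = -64/(49*pi**2).
Hence a_7 = (1/2)·(-64/(49*pi**2)) = -32/(49*pi**2).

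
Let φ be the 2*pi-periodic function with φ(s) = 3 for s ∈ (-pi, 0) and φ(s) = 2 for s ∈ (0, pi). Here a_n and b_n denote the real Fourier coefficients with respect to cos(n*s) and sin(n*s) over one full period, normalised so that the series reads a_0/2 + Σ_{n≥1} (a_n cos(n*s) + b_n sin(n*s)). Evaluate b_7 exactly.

-2/(7*pi)

b_7 = 1/pi ∫_{-pi}^{pi} φ(s) sin(7*s) ds.
Split the integral at the breakpoints.
Directly, an antiderivative of (3) sin(7*s) is -3*cos(7*s)/7; evaluating from -pi to 0: ∫_{-pi}^{0} (3) sin(7*s) ds = (-3/7) - (3/7) = -6/7.
Directly, an antiderivative of (2) sin(7*s) is -2*cos(7*s)/7; evaluating from 0 to pi: ∫_{0}^{pi} (2) sin(7*s) ds = (2/7) - (-2/7) = 4/7.
Summing the pieces and multiplying by (1/pi) gives b_7 = -2/(7*pi).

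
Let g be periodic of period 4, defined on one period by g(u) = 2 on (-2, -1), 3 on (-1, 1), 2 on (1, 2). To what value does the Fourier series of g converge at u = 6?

2

u = 6 differs from u = 2 by 1 full period(s), and the series is 4-periodic.
g is continuous at u = 2 with value 2, so the series converges to 2 there.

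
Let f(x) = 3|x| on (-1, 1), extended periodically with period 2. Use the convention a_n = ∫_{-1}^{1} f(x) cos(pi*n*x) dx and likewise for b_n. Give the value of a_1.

-12/pi**2

a_1 = ∫_{-1}^{1} f(x) cos(pi*x) dx.
f is even and cos(pi*x) is even, so the integrand is even and a_1 = 2 ∫_0^{1} f(x) cos(pi*x) dx.
Integrating by parts (boundary term plus one more integral), an antiderivative of (3*x) cos(pi*x) is 3*x*sin(pi*x)/pi + 3*cos(pi*x)/pi**2; evaluating from 0 to 1: ∫_{0}^{1} (3*x) cos(pi*x) dx = (-3/pi**2) - (3/pi**2) = -6/pi**2.
Hence a_1 = 2·(-6/pi**2) = -12/pi**2.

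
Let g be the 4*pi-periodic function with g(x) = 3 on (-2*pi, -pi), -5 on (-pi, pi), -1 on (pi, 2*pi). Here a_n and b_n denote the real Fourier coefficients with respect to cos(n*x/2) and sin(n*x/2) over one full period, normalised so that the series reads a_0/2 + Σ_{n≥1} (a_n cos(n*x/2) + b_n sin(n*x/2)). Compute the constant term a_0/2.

-2

a_0 = (1/(2*pi)) ∫_{-2*pi}^{2*pi} g(x) dx = (1/(2*pi)) · (-8*pi) = -4.
So the constant term a_0/2 = -2.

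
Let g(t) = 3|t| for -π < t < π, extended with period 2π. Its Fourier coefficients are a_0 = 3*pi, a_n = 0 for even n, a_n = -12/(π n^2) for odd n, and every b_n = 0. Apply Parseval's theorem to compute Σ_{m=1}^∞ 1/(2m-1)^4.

pi**4/96

Parseval: a_0^2/2 + Σ a_n^2 = (1/π) ∫_{-π}^{π} g(t)^2 dt = 6*pi**2.
Subtract a_0^2/2 = 9*pi**2/2: Σ a_n^2 = 3*pi**2/2.
Only odd n contribute, with a_n^2 = 144/(π^2 n^4), so Σ_{m≥1} 1/(2m-1)^4 = π^2·(3*pi**2/2)/144 = pi**4/96.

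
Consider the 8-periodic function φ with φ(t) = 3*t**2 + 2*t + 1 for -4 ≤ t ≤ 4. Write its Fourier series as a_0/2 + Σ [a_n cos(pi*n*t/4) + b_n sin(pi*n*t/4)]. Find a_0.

34

a_0 = 1/4 ∫_{-4}^{4} φ(t) dt = 1/4 · (136) = 34.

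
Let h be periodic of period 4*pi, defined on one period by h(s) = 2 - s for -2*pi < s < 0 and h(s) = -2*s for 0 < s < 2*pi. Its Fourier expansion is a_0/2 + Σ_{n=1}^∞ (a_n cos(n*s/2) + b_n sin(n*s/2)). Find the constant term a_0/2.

1 - pi/2

a_0 = (1/(2*pi)) ∫_{-2*pi}^{2*pi} h(s) ds = (1/(2*pi)) · (2*pi*(2 - pi)) = 2 - pi.
So the constant term a_0/2 = 1 - pi/2.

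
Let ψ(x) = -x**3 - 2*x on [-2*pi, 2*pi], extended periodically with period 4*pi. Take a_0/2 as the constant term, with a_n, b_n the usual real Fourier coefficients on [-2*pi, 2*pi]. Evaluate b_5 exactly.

-16*pi**2/5 - 104/125

b_5 = (1/(2*pi)) ∫_{-2*pi}^{2*pi} ψ(x) sin(5*x/2) dx.
ψ is odd and sin(5*x/2) is odd, so the integrand is even and b_5 = 1/pi ∫_0^{2*pi} ψ(x) sin(5*x/2) dx.
Integrating by parts three times (tabular method), an antiderivative of (-x**3 - 2*x) sin(5*x/2) is 2*x**3*cos(5*x/2)/5 - 12*x**2*sin(5*x/2)/25 + 52*x*cos(5*x/2)/125 - 104*sin(5*x/2)/625; evaluating from 0 to 2*pi: ∫_{0}^{2*pi} (-x**3 - 2*x) sin(5*x/2) dx = (-8*pi*(13 + 50*pi**2)/125) - (0) = -8*pi*(13 + 50*pi**2)/125.
Hence b_5 = (1/pi)·(-8*pi*(13 + 50*pi**2)/125) = -16*pi**2/5 - 104/125.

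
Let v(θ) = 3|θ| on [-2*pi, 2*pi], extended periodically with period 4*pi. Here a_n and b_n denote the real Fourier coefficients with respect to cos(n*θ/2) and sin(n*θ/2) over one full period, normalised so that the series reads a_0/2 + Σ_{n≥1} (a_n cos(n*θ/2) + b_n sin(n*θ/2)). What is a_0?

a_0 = (1/(2*pi)) ∫_{-2*pi}^{2*pi} v(θ) dθ = (1/(2*pi)) · (12*pi**2) = 6*pi.

6*pi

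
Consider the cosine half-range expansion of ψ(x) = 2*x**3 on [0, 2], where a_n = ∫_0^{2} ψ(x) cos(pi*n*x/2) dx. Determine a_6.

8/(3*pi**2)

a_6 = ∫_0^{2} (2*x**3) cos(3*pi*x) dx.
Integrating by parts three times (tabular method), an antiderivative of (2*x**3) cos(3*pi*x) is 2*x**3*sin(3*pi*x)/(3*pi) + 2*x**2*cos(3*pi*x)/(3*pi**2) - 4*x*sin(3*pi*x)/(9*pi**3) - 4*cos(3*pi*x)/(27*pi**4); evaluating from 0 to 2: ∫_{0}^{2} (2*x**3) cos(3*pi*x) dx = (4*(-1 + 18*pi**2)/(27*pi**4)) - (-4/(27*pi**4)) = 8/(3*pi**2).
Hence a_6 = 8/(3*pi**2).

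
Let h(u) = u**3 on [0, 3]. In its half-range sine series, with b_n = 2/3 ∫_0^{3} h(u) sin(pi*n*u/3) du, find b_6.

-9/pi + 3/(2*pi**3)

b_6 = 2/3 ∫_0^{3} (u**3) sin(2*pi*u) du.
Integrating by parts three times (tabular method), an antiderivative of (u**3) sin(2*pi*u) is -u**3*cos(2*pi*u)/(2*pi) + 3*u**2*sin(2*pi*u)/(4*pi**2) + 3*u*cos(2*pi*u)/(4*pi**3) - 3*sin(2*pi*u)/(8*pi**4); evaluating from 0 to 3: ∫_{0}^{3} (u**3) sin(2*pi*u) du = (9*(1 - 6*pi**2)/(4*pi**3)) - (0) = 9*(1 - 6*pi**2)/(4*pi**3).
Hence b_6 = (2/3)·(9*(1 - 6*pi**2)/(4*pi**3)) = -9/pi + 3/(2*pi**3).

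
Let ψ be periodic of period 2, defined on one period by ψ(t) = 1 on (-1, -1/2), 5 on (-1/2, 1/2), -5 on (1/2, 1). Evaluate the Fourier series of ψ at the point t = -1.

At t = -1 the one-sided limits are ψ(-1^-) = -5 and ψ(-1^+) = 1.
By Dirichlet's theorem the series converges to their average, [(-5) + (1)]/2 = -2.

-2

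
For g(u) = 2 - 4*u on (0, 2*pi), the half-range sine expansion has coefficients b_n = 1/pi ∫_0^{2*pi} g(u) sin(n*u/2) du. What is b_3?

b_3 = 1/pi ∫_0^{2*pi} (2 - 4*u) sin(3*u/2) du.
Integrating by parts (boundary term plus one more integral), an antiderivative of (2 - 4*u) sin(3*u/2) is 8*u*cos(3*u/2)/3 - 16*sin(3*u/2)/9 - 4*cos(3*u/2)/3; evaluating from 0 to 2*pi: ∫_{0}^{2*pi} (2 - 4*u) sin(3*u/2) du = (4/3 - 16*pi/3) - (-4/3) = 8/3 - 16*pi/3.
Hence b_3 = (1/pi)·(8/3 - 16*pi/3) = 8*(1 - 2*pi)/(3*pi).

8*(1 - 2*pi)/(3*pi)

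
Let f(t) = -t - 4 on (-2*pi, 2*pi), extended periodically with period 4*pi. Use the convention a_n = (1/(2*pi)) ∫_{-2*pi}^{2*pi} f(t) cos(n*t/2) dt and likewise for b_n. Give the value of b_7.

b_7 = (1/(2*pi)) ∫_{-2*pi}^{2*pi} f(t) sin(7*t/2) dt.
Integrating by parts (boundary term plus one more integral), an antiderivative of (-t - 4) sin(7*t/2) is 2*t*cos(7*t/2)/7 - 4*sin(7*t/2)/49 + 8*cos(7*t/2)/7; evaluating from -2*pi to 2*pi: ∫_{-2*pi}^{2*pi} (-t - 4) sin(7*t/2) dt = (-4*pi/7 - 8/7) - (-8/7 + 4*pi/7) = -8*pi/7.
Hence b_7 = (1/(2*pi))·(-8*pi/7) = -4/7.

-4/7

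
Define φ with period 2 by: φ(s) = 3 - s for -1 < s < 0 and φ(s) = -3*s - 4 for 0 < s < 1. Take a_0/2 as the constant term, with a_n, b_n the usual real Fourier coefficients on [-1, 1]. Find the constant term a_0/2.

a_0 = ∫_{-1}^{1} φ(s) ds = -2.
So the constant term a_0/2 = -1.

-1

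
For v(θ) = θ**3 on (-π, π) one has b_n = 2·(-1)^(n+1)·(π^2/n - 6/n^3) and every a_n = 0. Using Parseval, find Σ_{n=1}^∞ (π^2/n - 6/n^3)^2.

Parseval: Σ b_n^2 = (1/π) ∫_{-π}^{π} v(θ)^2 dθ = 2*pi**6/7.
b_n^2 = 4·(π^2/n - 6/n^3)^2, so the sum equals (2*pi**6/7)/4 = pi**6/14.

pi**6/14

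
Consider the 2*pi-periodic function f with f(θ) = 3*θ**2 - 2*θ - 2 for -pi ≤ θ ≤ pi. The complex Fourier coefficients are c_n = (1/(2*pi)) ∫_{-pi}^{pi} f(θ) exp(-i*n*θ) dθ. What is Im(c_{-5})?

-2/5

Since f is real-valued, Im(c_{-5}) = -(1/(2*pi)) ∫_{-pi}^{pi} f(θ) sin(-5*θ) dθ = b_{5}/2.
Integrating by parts twice (tabular method), an antiderivative of (3*θ**2 - 2*θ - 2) sin(-5*θ) is 3*θ**2*cos(5*θ)/5 - 6*θ*sin(5*θ)/25 - 2*θ*cos(5*θ)/5 + 2*sin(5*θ)/25 - 56*cos(5*θ)/125; evaluating from -pi to pi: ∫_{-pi}^{pi} (3*θ**2 - 2*θ - 2) sin(-5*θ) dθ = (-3*pi**2/5 + 56/125 + 2*pi/5) - (-3*pi**2/5 - 2*pi/5 + 56/125) = 4*pi/5.
Hence Im(c_{-5}) = (-1/(2*pi))·(4*pi/5) = -2/5.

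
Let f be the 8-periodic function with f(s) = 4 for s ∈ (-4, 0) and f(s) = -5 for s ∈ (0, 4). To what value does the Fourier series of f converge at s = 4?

-1/2

At s = 4 the one-sided limits are f(4^-) = -5 and f(4^+) = 4.
By Dirichlet's theorem the series converges to their average, [(-5) + (4)]/2 = -1/2.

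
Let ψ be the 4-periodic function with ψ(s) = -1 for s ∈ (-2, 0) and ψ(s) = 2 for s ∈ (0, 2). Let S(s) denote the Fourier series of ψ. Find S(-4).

s = -4 differs from s = 0 by -1 full period(s), and the series is 4-periodic.
At s = 0 the one-sided limits are ψ(0^-) = -1 and ψ(0^+) = 2.
By Dirichlet's theorem the series converges to their average, [(-1) + (2)]/2 = 1/2.

1/2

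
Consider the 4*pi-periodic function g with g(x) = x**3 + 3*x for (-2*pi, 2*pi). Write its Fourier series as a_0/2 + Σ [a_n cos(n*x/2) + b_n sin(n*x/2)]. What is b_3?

4/9 + 16*pi**2/3

b_3 = (1/(2*pi)) ∫_{-2*pi}^{2*pi} g(x) sin(3*x/2) dx.
g is odd and sin(3*x/2) is odd, so the integrand is even and b_3 = 1/pi ∫_0^{2*pi} g(x) sin(3*x/2) dx.
Integrating by parts three times (tabular method), an antiderivative of (x**3 + 3*x) sin(3*x/2) is -2*x**3*cos(3*x/2)/3 + 4*x**2*sin(3*x/2)/3 - 2*x*cos(3*x/2)/9 + 4*sin(3*x/2)/27; evaluating from 0 to 2*pi: ∫_{0}^{2*pi} (x**3 + 3*x) sin(3*x/2) dx = (4*pi*(1 + 12*pi**2)/9) - (0) = 4*pi*(1 + 12*pi**2)/9.
Hence b_3 = (1/pi)·(4*pi*(1 + 12*pi**2)/9) = 4/9 + 16*pi**2/3.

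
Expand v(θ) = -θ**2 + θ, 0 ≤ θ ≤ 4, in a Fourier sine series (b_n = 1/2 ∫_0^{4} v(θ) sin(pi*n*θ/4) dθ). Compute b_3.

-8/pi + 128/(27*pi**3)

b_3 = 1/2 ∫_0^{4} (-θ**2 + θ) sin(3*pi*θ/4) dθ.
Integrating by parts twice (tabular method), an antiderivative of (-θ**2 + θ) sin(3*pi*θ/4) is 4*θ**2*cos(3*pi*θ/4)/(3*pi) - 32*θ*sin(3*pi*θ/4)/(9*pi**2) - 4*θ*cos(3*pi*θ/4)/(3*pi) + 16*sin(3*pi*θ/4)/(9*pi**2) - 128*cos(3*pi*θ/4)/(27*pi**3); evaluating from 0 to 4: ∫_{0}^{4} (-θ**2 + θ) sin(3*pi*θ/4) dθ = (-16/pi + 128/(27*pi**3)) - (-128/(27*pi**3)) = -16/pi + 256/(27*pi**3).
Hence b_3 = (1/2)·(-16/pi + 256/(27*pi**3)) = -8/pi + 128/(27*pi**3).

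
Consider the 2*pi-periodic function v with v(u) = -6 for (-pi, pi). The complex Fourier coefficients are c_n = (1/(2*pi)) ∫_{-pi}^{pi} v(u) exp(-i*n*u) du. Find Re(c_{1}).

Since v is real-valued, Re(c_{1}) = (1/(2*pi)) ∫_{-pi}^{pi} v(u) cos(u) du = a_{1}/2.
v is even and cos(u) is even, so the integrand is even: ∫_{-pi}^{pi} v(u) cos(u) du = 2∫_0^{pi} v(u) cos(u) du.
Directly, an antiderivative of (-6) cos(u) is -6*sin(u); evaluating from 0 to pi: ∫_{0}^{pi} (-6) cos(u) du = (0) - (0) = 0.
So ∫_{-pi}^{pi} v(u) cos(u) du = 0.
Hence Re(c_{1}) = (1/(2*pi))·(0) = 0.

0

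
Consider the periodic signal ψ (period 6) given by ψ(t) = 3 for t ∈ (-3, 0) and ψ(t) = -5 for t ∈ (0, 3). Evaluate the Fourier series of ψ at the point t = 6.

t = 6 differs from t = 0 by 1 full period(s), and the series is 6-periodic.
At t = 0 the one-sided limits are ψ(0^-) = 3 and ψ(0^+) = -5.
By Dirichlet's theorem the series converges to their average, [(3) + (-5)]/2 = -1.

-1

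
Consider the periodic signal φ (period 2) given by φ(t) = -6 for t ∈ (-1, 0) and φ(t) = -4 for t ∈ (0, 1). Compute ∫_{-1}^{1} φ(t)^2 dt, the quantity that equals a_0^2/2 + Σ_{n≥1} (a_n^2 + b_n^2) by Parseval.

52

∫_{-1}^{1} φ(t)^2 dt = 52.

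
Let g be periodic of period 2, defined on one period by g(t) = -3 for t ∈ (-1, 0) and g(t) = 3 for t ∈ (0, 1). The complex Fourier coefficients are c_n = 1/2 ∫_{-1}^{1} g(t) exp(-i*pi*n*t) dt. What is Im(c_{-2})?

Since g is real-valued, Im(c_{-2}) = -1/2 ∫_{-1}^{1} g(t) sin(-2*pi*t) dt = b_{2}/2.
g is odd and sin(-2*pi*t) is odd, so the integrand is even: ∫_{-1}^{1} g(t) sin(-2*pi*t) dt = 2∫_0^{1} g(t) sin(-2*pi*t) dt.
Directly, an antiderivative of (3) sin(-2*pi*t) is 3*cos(2*pi*t)/(2*pi); evaluating from 0 to 1: ∫_{0}^{1} (3) sin(-2*pi*t) dt = (3/(2*pi)) - (3/(2*pi)) = 0.
So ∫_{-1}^{1} g(t) sin(-2*pi*t) dt = 0.
Hence Im(c_{-2}) = (-1/2)·(0) = 0.

0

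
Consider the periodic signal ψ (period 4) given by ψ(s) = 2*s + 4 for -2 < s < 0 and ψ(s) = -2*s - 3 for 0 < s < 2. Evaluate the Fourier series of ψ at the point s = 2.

At s = 2 the one-sided limits are ψ(2^-) = -7 and ψ(2^+) = 0.
By Dirichlet's theorem the series converges to their average, [(-7) + (0)]/2 = -7/2.

-7/2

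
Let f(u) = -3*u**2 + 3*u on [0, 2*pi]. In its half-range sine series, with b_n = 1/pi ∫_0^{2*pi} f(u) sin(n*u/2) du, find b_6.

-2 + 4*pi

b_6 = 1/pi ∫_0^{2*pi} (-3*u**2 + 3*u) sin(3*u) du.
Integrating by parts twice (tabular method), an antiderivative of (-3*u**2 + 3*u) sin(3*u) is u**2*cos(3*u) - 2*u*sin(3*u)/3 - u*cos(3*u) + sin(3*u)/3 - 2*cos(3*u)/9; evaluating from 0 to 2*pi: ∫_{0}^{2*pi} (-3*u**2 + 3*u) sin(3*u) du = (-2*pi - 2/9 + 4*pi**2) - (-2/9) = 2*pi*(-1 + 2*pi).
Hence b_6 = (1/pi)·(2*pi*(-1 + 2*pi)) = -2 + 4*pi.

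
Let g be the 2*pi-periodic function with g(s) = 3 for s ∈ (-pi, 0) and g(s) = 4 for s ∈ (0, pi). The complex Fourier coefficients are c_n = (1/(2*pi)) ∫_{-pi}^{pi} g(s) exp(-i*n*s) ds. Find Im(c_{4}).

Since g is real-valued, Im(c_{4}) = -(1/(2*pi)) ∫_{-pi}^{pi} g(s) sin(4*s) ds = -b_{4}/2.
Split the integral at the breakpoints.
Directly, an antiderivative of (3) sin(4*s) is -3*cos(4*s)/4; evaluating from -pi to 0: ∫_{-pi}^{0} (3) sin(4*s) ds = (-3/4) - (-3/4) = 0.
Directly, an antiderivative of (4) sin(4*s) is -cos(4*s); evaluating from 0 to pi: ∫_{0}^{pi} (4) sin(4*s) ds = (-1) - (-1) = 0.
So ∫_{-pi}^{pi} g(s) sin(4*s) ds = 0.
Hence Im(c_{4}) = (-1/(2*pi))·(0) = 0.

0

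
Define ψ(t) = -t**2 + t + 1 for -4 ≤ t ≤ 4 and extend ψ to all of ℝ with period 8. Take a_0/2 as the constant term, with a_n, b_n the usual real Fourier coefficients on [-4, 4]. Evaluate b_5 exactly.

b_5 = 1/4 ∫_{-4}^{4} ψ(t) sin(5*pi*t/4) dt.
Integrating by parts twice (tabular method), an antiderivative of (-t**2 + t + 1) sin(5*pi*t/4) is 4*t**2*cos(5*pi*t/4)/(5*pi) - 32*t*sin(5*pi*t/4)/(25*pi**2) - 4*t*cos(5*pi*t/4)/(5*pi) + 16*sin(5*pi*t/4)/(25*pi**2) - 4*cos(5*pi*t/4)/(5*pi) - 128*cos(5*pi*t/4)/(125*pi**3); evaluating from -4 to 4: ∫_{-4}^{4} (-t**2 + t + 1) sin(5*pi*t/4) dt = (4*(32 - 275*pi**2)/(125*pi**3)) - (4*(32 - 475*pi**2)/(125*pi**3)) = 32/(5*pi).
Hence b_5 = (1/4)·(32/(5*pi)) = 8/(5*pi).

8/(5*pi)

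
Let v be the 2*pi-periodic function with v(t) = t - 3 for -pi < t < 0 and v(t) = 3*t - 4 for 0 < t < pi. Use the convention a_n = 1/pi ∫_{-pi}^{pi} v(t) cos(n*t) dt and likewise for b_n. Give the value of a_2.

a_2 = 1/pi ∫_{-pi}^{pi} v(t) cos(2*t) dt.
Split the integral at the breakpoints.
Integrating by parts (boundary term plus one more integral), an antiderivative of (t - 3) cos(2*t) is t*sin(2*t)/2 - 3*sin(2*t)/2 + cos(2*t)/4; evaluating from -pi to 0: ∫_{-pi}^{0} (t - 3) cos(2*t) dt = (1/4) - (1/4) = 0.
Integrating by parts (boundary term plus one more integral), an antiderivative of (3*t - 4) cos(2*t) is 3*t*sin(2*t)/2 - 2*sin(2*t) + 3*cos(2*t)/4; evaluating from 0 to pi: ∫_{0}^{pi} (3*t - 4) cos(2*t) dt = (3/4) - (3/4) = 0.
Summing the pieces and multiplying by (1/pi) gives a_2 = 0.

0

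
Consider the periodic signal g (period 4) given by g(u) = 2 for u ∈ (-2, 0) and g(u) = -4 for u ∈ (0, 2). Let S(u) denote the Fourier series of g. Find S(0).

At u = 0 the one-sided limits are g(0^-) = 2 and g(0^+) = -4.
By Dirichlet's theorem the series converges to their average, [(2) + (-4)]/2 = -1.

-1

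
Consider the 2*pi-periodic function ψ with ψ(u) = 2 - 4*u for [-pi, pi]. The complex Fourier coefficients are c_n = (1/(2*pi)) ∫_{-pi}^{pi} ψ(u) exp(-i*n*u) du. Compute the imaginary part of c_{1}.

Since ψ is real-valued, Im(c_{1}) = -(1/(2*pi)) ∫_{-pi}^{pi} ψ(u) sin(u) du = -b_{1}/2.
Integrating by parts (boundary term plus one more integral), an antiderivative of (2 - 4*u) sin(u) is 4*u*cos(u) - 4*sin(u) - 2*cos(u); evaluating from -pi to pi: ∫_{-pi}^{pi} (2 - 4*u) sin(u) du = (2 - 4*pi) - (2 + 4*pi) = -8*pi.
Hence Im(c_{1}) = (-1/(2*pi))·(-8*pi) = 4.

4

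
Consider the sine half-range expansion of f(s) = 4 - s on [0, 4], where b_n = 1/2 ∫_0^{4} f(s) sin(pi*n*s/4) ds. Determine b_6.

4/(3*pi)

b_6 = 1/2 ∫_0^{4} (4 - s) sin(3*pi*s/2) ds.
Integrating by parts (boundary term plus one more integral), an antiderivative of (4 - s) sin(3*pi*s/2) is 2*s*cos(3*pi*s/2)/(3*pi) - 4*sin(3*pi*s/2)/(9*pi**2) - 8*cos(3*pi*s/2)/(3*pi); evaluating from 0 to 4: ∫_{0}^{4} (4 - s) sin(3*pi*s/2) ds = (0) - (-8/(3*pi)) = 8/(3*pi).
Hence b_6 = (1/2)·(8/(3*pi)) = 4/(3*pi).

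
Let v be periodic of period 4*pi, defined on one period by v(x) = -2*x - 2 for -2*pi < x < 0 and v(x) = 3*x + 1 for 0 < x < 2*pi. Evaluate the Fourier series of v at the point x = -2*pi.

-1/2 + 5*pi

At x = -2*pi the one-sided limits are v(-2*pi^-) = 1 + 6*pi and v(-2*pi^+) = -2 + 4*pi.
By Dirichlet's theorem the series converges to their average, [(1 + 6*pi) + (-2 + 4*pi)]/2 = -1/2 + 5*pi.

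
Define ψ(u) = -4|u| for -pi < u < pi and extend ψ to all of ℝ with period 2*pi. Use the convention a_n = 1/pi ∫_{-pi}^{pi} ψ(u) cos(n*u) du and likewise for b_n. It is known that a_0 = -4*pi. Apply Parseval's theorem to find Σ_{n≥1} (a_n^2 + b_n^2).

Parseval: a_0^2/2 + Σ_{n≥1} (a_n^2+b_n^2) = 1/pi ∫_{-pi}^{pi} ψ(u)^2 du = 32*pi**2/3.
Subtract a_0^2/2 = 8*pi**2: Σ (a_n^2+b_n^2) = 8*pi**2/3.

8*pi**2/3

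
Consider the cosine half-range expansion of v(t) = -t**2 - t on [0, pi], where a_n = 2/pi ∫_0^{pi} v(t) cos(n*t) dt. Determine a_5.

4*(1 + pi)/(25*pi)

a_5 = 2/pi ∫_0^{pi} (-t**2 - t) cos(5*t) dt.
Integrating by parts twice (tabular method), an antiderivative of (-t**2 - t) cos(5*t) is -t**2*sin(5*t)/5 - t*sin(5*t)/5 - 2*t*cos(5*t)/25 + 2*sin(5*t)/125 - cos(5*t)/25; evaluating from 0 to pi: ∫_{0}^{pi} (-t**2 - t) cos(5*t) dt = (1/25 + 2*pi/25) - (-1/25) = 2/25 + 2*pi/25.
Hence a_5 = (2/pi)·(2/25 + 2*pi/25) = 4*(1 + pi)/(25*pi).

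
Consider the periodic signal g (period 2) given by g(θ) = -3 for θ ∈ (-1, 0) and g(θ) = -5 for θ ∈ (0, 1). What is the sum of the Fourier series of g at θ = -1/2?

-3

g is continuous at θ = -1/2 with value -3, so the series converges to -3 there.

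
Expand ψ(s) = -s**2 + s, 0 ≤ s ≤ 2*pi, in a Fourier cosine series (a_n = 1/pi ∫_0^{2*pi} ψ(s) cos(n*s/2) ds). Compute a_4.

-1

a_4 = 1/pi ∫_0^{2*pi} (-s**2 + s) cos(2*s) ds.
Integrating by parts twice (tabular method), an antiderivative of (-s**2 + s) cos(2*s) is -s**2*sin(2*s)/2 + s*sin(2*s)/2 - s*cos(2*s)/2 + sin(2*s)/4 + cos(2*s)/4; evaluating from 0 to 2*pi: ∫_{0}^{2*pi} (-s**2 + s) cos(2*s) ds = (1/4 - pi) - (1/4) = -pi.
Hence a_4 = (1/pi)·(-pi) = -1.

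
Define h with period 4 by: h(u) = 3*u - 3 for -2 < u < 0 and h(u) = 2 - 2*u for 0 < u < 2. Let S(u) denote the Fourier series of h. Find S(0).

At u = 0 the one-sided limits are h(0^-) = -3 and h(0^+) = 2.
By Dirichlet's theorem the series converges to their average, [(-3) + (2)]/2 = -1/2.

-1/2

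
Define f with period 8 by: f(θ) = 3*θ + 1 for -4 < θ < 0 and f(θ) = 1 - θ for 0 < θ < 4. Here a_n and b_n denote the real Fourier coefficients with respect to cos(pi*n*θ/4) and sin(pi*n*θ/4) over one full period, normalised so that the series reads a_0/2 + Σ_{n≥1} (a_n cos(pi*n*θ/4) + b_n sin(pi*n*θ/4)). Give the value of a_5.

32/(25*pi**2)

a_5 = 1/4 ∫_{-4}^{4} f(θ) cos(5*pi*θ/4) dθ.
Split the integral at the breakpoints.
Integrating by parts (boundary term plus one more integral), an antiderivative of (3*θ + 1) cos(5*pi*θ/4) is 12*θ*sin(5*pi*θ/4)/(5*pi) + 4*sin(5*pi*θ/4)/(5*pi) + 48*cos(5*pi*θ/4)/(25*pi**2); evaluating from -4 to 0: ∫_{-4}^{0} (3*θ + 1) cos(5*pi*θ/4) dθ = (48/(25*pi**2)) - (-48/(25*pi**2)) = 96/(25*pi**2).
Integrating by parts (boundary term plus one more integral), an antiderivative of (1 - θ) cos(5*pi*θ/4) is -4*θ*sin(5*pi*θ/4)/(5*pi) + 4*sin(5*pi*θ/4)/(5*pi) - 16*cos(5*pi*θ/4)/(25*pi**2); evaluating from 0 to 4: ∫_{0}^{4} (1 - θ) cos(5*pi*θ/4) dθ = (16/(25*pi**2)) - (-16/(25*pi**2)) = 32/(25*pi**2).
Summing the pieces and multiplying by (1/4) gives a_5 = 32/(25*pi**2).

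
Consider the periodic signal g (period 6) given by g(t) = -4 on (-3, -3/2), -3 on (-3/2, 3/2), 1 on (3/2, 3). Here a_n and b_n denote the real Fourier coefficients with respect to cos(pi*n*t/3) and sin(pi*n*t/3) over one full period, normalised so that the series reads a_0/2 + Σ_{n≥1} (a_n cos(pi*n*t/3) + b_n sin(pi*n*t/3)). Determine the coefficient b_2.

-5/pi

b_2 = 1/3 ∫_{-3}^{3} g(t) sin(2*pi*t/3) dt.
Split the integral at the breakpoints.
Directly, an antiderivative of (-4) sin(2*pi*t/3) is 6*cos(2*pi*t/3)/pi; evaluating from -3 to -3/2: ∫_{-3}^{-3/2} (-4) sin(2*pi*t/3) dt = (-6/pi) - (6/pi) = -12/pi.
Directly, an antiderivative of (-3) sin(2*pi*t/3) is 9*cos(2*pi*t/3)/(2*pi); evaluating from -3/2 to 3/2: ∫_{-3/2}^{3/2} (-3) sin(2*pi*t/3) dt = (-9/(2*pi)) - (-9/(2*pi)) = 0.
Directly, an antiderivative of (1) sin(2*pi*t/3) is -3*cos(2*pi*t/3)/(2*pi); evaluating from 3/2 to 3: ∫_{3/2}^{3} (1) sin(2*pi*t/3) dt = (-3/(2*pi)) - (3/(2*pi)) = -3/pi.
Summing the pieces and multiplying by (1/3) gives b_2 = -5/pi.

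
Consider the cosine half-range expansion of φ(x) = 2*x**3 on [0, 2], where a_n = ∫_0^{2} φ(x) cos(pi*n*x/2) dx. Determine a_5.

96*(4 - 25*pi**2)/(625*pi**4)

a_5 = ∫_0^{2} (2*x**3) cos(5*pi*x/2) dx.
Integrating by parts three times (tabular method), an antiderivative of (2*x**3) cos(5*pi*x/2) is 4*x**3*sin(5*pi*x/2)/(5*pi) + 24*x**2*cos(5*pi*x/2)/(25*pi**2) - 96*x*sin(5*pi*x/2)/(125*pi**3) - 192*cos(5*pi*x/2)/(625*pi**4); evaluating from 0 to 2: ∫_{0}^{2} (2*x**3) cos(5*pi*x/2) dx = (96*(2 - 25*pi**2)/(625*pi**4)) - (-192/(625*pi**4)) = 96*(4 - 25*pi**2)/(625*pi**4).
Hence a_5 = 96*(4 - 25*pi**2)/(625*pi**4).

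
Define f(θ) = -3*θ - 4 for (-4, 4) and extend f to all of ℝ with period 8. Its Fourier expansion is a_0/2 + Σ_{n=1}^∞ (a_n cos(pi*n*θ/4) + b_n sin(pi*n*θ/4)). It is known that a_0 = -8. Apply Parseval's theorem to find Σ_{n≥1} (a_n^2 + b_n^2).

96

Parseval: a_0^2/2 + Σ_{n≥1} (a_n^2+b_n^2) = 1/4 ∫_{-4}^{4} f(θ)^2 dθ = 128.
Subtract a_0^2/2 = 32: Σ (a_n^2+b_n^2) = 96.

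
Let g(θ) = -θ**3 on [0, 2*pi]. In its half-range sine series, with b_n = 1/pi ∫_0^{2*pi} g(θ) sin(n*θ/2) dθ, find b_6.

b_6 = 1/pi ∫_0^{2*pi} (-θ**3) sin(3*θ) dθ.
Integrating by parts three times (tabular method), an antiderivative of (-θ**3) sin(3*θ) is θ**3*cos(3*θ)/3 - θ**2*sin(3*θ)/3 - 2*θ*cos(3*θ)/9 + 2*sin(3*θ)/27; evaluating from 0 to 2*pi: ∫_{0}^{2*pi} (-θ**3) sin(3*θ) dθ = (4*pi*(-1 + 6*pi**2)/9) - (0) = 4*pi*(-1 + 6*pi**2)/9.
Hence b_6 = (1/pi)·(4*pi*(-1 + 6*pi**2)/9) = -4/9 + 8*pi**2/3.

-4/9 + 8*pi**2/3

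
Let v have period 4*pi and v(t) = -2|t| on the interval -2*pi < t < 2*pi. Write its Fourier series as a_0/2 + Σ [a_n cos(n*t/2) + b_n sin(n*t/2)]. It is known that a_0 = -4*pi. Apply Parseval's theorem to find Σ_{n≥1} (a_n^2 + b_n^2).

8*pi**2/3

Parseval: a_0^2/2 + Σ_{n≥1} (a_n^2+b_n^2) = (1/(2*pi)) ∫_{-2*pi}^{2*pi} v(t)^2 dt = 32*pi**2/3.
Subtract a_0^2/2 = 8*pi**2: Σ (a_n^2+b_n^2) = 8*pi**2/3.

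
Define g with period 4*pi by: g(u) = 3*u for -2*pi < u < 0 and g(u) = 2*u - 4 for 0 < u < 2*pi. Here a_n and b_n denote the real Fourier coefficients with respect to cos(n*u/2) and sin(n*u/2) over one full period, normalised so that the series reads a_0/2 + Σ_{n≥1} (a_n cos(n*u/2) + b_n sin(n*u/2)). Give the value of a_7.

4/(49*pi)

a_7 = (1/(2*pi)) ∫_{-2*pi}^{2*pi} g(u) cos(7*u/2) du.
Split the integral at the breakpoints.
Integrating by parts (boundary term plus one more integral), an antiderivative of (3*u) cos(7*u/2) is 6*u*sin(7*u/2)/7 + 12*cos(7*u/2)/49; evaluating from -2*pi to 0: ∫_{-2*pi}^{0} (3*u) cos(7*u/2) du = (12/49) - (-12/49) = 24/49.
Integrating by parts (boundary term plus one more integral), an antiderivative of (2*u - 4) cos(7*u/2) is 4*u*sin(7*u/2)/7 - 8*sin(7*u/2)/7 + 8*cos(7*u/2)/49; evaluating from 0 to 2*pi: ∫_{0}^{2*pi} (2*u - 4) cos(7*u/2) du = (-8/49) - (8/49) = -16/49.
Summing the pieces and multiplying by (1/(2*pi)) gives a_7 = 4/(49*pi).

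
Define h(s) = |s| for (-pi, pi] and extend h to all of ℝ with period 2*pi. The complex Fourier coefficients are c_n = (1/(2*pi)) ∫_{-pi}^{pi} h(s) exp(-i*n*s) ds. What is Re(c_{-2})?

0

Since h is real-valued, Re(c_{-2}) = (1/(2*pi)) ∫_{-pi}^{pi} h(s) cos(-2*s) ds = a_{2}/2.
h is even and cos(-2*s) is even, so the integrand is even: ∫_{-pi}^{pi} h(s) cos(-2*s) ds = 2∫_0^{pi} h(s) cos(-2*s) ds.
Integrating by parts (boundary term plus one more integral), an antiderivative of (s) cos(-2*s) is s*sin(2*s)/2 + cos(2*s)/4; evaluating from 0 to pi: ∫_{0}^{pi} (s) cos(-2*s) ds = (1/4) - (1/4) = 0.
So ∫_{-pi}^{pi} h(s) cos(-2*s) ds = 0.
Hence Re(c_{-2}) = (1/(2*pi))·(0) = 0.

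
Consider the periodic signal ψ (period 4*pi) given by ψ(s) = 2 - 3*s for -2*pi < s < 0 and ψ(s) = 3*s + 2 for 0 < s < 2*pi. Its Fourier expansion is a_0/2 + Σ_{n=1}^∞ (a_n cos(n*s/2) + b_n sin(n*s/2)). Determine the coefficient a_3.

-8/(3*pi)

a_3 = (1/(2*pi)) ∫_{-2*pi}^{2*pi} ψ(s) cos(3*s/2) ds.
ψ is even and cos(3*s/2) is even, so the integrand is even and a_3 = 1/pi ∫_0^{2*pi} ψ(s) cos(3*s/2) ds.
Integrating by parts (boundary term plus one more integral), an antiderivative of (3*s + 2) cos(3*s/2) is 2*s*sin(3*s/2) + 4*sin(3*s/2)/3 + 4*cos(3*s/2)/3; evaluating from 0 to 2*pi: ∫_{0}^{2*pi} (3*s + 2) cos(3*s/2) ds = (-4/3) - (4/3) = -8/3.
Hence a_3 = (1/pi)·(-8/3) = -8/(3*pi).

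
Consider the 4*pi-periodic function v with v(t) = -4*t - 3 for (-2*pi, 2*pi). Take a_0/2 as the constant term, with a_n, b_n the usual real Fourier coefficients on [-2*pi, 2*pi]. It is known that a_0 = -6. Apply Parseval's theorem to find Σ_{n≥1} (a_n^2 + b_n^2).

Parseval: a_0^2/2 + Σ_{n≥1} (a_n^2+b_n^2) = (1/(2*pi)) ∫_{-2*pi}^{2*pi} v(t)^2 dt = 18 + 128*pi**2/3.
Subtract a_0^2/2 = 18: Σ (a_n^2+b_n^2) = 128*pi**2/3.

128*pi**2/3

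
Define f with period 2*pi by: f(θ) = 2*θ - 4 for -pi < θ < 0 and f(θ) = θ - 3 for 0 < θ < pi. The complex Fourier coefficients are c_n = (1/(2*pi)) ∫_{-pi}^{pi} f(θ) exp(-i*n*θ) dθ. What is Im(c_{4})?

3/8

Since f is real-valued, Im(c_{4}) = -(1/(2*pi)) ∫_{-pi}^{pi} f(θ) sin(4*θ) dθ = -b_{4}/2.
Split the integral at the breakpoints.
Integrating by parts (boundary term plus one more integral), an antiderivative of (2*θ - 4) sin(4*θ) is -θ*cos(4*θ)/2 + sin(4*θ)/8 + cos(4*θ); evaluating from -pi to 0: ∫_{-pi}^{0} (2*θ - 4) sin(4*θ) dθ = (1) - (1 + pi/2) = -pi/2.
Integrating by parts (boundary term plus one more integral), an antiderivative of (θ - 3) sin(4*θ) is -θ*cos(4*θ)/4 + sin(4*θ)/16 + 3*cos(4*θ)/4; evaluating from 0 to pi: ∫_{0}^{pi} (θ - 3) sin(4*θ) dθ = (3/4 - pi/4) - (3/4) = -pi/4.
So ∫_{-pi}^{pi} f(θ) sin(4*θ) dθ = -3*pi/4.
Hence Im(c_{4}) = (-1/(2*pi))·(-3*pi/4) = 3/8.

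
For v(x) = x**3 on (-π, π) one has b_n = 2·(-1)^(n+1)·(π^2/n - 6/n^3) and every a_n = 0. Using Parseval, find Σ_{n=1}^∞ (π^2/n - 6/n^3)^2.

Parseval: Σ b_n^2 = (1/π) ∫_{-π}^{π} v(x)^2 dx = 2*pi**6/7.
b_n^2 = 4·(π^2/n - 6/n^3)^2, so the sum equals (2*pi**6/7)/4 = pi**6/14.

pi**6/14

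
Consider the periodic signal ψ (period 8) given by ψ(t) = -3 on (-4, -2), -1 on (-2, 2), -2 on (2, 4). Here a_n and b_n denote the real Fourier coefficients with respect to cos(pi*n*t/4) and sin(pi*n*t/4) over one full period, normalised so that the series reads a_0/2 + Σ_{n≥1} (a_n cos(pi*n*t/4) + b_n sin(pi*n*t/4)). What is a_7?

-3/(7*pi)

a_7 = 1/4 ∫_{-4}^{4} ψ(t) cos(7*pi*t/4) dt.
Split the integral at the breakpoints.
Directly, an antiderivative of (-3) cos(7*pi*t/4) is -12*sin(7*pi*t/4)/(7*pi); evaluating from -4 to -2: ∫_{-4}^{-2} (-3) cos(7*pi*t/4) dt = (-12/(7*pi)) - (0) = -12/(7*pi).
Directly, an antiderivative of (-1) cos(7*pi*t/4) is -4*sin(7*pi*t/4)/(7*pi); evaluating from -2 to 2: ∫_{-2}^{2} (-1) cos(7*pi*t/4) dt = (4/(7*pi)) - (-4/(7*pi)) = 8/(7*pi).
Directly, an antiderivative of (-2) cos(7*pi*t/4) is -8*sin(7*pi*t/4)/(7*pi); evaluating from 2 to 4: ∫_{2}^{4} (-2) cos(7*pi*t/4) dt = (0) - (8/(7*pi)) = -8/(7*pi).
Summing the pieces and multiplying by (1/4) gives a_7 = -3/(7*pi).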